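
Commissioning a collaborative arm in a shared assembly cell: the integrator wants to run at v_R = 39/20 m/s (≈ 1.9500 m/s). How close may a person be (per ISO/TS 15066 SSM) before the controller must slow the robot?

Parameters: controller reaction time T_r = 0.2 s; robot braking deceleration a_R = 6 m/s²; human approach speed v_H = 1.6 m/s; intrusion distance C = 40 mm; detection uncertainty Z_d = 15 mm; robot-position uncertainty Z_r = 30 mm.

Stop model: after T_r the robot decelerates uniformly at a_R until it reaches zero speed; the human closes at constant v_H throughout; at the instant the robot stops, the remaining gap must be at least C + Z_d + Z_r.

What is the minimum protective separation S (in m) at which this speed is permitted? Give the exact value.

braking lasts T_s = (39/20)/6 = 0.3250 s
reaction-phase robot travel = 1.9500·0.2000 = 0.3900 m
braking distance = 1.9500²/(2·6.0000) = 0.3169 m
human closes 1.6000·0.5250 = 0.8400 m
residual clearance needed = 0.0400+0.0150+0.0300 = 0.0850 m
S_min ≈ 0.3900+0.3169+0.8400+0.0850  ⇒  S_min = 2611/1600 m

S_min = 2611/1600 m = 1.6319 m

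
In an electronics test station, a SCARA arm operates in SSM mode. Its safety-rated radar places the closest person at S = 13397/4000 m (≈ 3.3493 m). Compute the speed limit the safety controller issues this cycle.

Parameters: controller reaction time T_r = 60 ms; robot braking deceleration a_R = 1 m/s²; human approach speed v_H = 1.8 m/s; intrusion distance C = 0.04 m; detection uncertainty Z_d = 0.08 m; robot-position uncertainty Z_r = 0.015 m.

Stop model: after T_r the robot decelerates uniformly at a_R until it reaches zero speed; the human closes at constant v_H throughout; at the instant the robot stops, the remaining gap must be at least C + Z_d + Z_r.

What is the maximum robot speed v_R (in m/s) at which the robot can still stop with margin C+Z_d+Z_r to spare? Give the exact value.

v_R_max = 5/4 m/s = 1.2500 m/s

quadratic (1/2)·v² + (93/50)·v + (-497/160) = 0
  disc = (93/50)² − 4·(1/2)·(-497/160) = 96721/10000 ; √disc = 311/100
  v_R = (−(93/50) + 311/100) / (2·(1/2)) = 5/4 m/s
check:
stop time T_s = (5/4)/1 = 1.2500 s
reaction-phase robot travel = 1.2500·0.0600 = 0.0750 m
braking distance = 1.2500²/(2·1.0000) = 0.7812 m
human closes 1.8000·1.3100 = 2.3580 m
C+Z_d+Z_r = 0.0400+0.0800+0.0150 = 0.1350 m
sum ≈ 0.0750+0.7812+2.3580+0.1350 ≈ 3.3493 m = S ✓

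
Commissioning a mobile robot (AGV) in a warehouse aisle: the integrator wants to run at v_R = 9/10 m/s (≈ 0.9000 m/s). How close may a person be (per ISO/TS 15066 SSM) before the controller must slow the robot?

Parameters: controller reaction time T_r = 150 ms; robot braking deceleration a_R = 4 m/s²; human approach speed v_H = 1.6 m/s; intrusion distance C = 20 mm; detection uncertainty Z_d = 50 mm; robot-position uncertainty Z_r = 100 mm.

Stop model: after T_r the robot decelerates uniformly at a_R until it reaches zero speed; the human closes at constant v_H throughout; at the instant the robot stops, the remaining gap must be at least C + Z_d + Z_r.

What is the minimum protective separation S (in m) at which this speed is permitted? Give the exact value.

S_min = 161/160 m = 1.0063 m

stop time T_s = (9/10)/4 = 0.2250 s
robot covers v_R·T_r = 0.9000·0.1500 = 0.1350 m before braking
robot covers 0.9000·0.2250 − ½·4.0000·0.2250² = 0.1013 m while stopping
human over T_r+T_s: 1.6000·(0.1500+0.2250) = 0.6000 m
margins: 0.0200+0.0500+0.1000 = 0.1700 m
S_min ≈ 0.1350+0.1013+0.6000+0.1700  ⇒  S_min = 161/160 m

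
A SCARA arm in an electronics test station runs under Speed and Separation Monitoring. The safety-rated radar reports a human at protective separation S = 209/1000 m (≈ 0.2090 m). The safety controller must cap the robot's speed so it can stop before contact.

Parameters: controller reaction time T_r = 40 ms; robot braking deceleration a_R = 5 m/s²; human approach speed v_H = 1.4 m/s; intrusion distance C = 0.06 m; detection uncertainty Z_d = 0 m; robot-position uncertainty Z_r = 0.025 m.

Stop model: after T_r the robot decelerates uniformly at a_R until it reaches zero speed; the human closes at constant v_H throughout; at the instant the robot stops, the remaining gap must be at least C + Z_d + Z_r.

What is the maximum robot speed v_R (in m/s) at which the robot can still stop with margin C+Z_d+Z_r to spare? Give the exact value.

at the boundary: (1/10)·v² + (8/25)·v + (-17/250) = 0
  disc = (8/25)² − 4·(1/10)·(-17/250) = 81/625 ; √disc = 9/25
  v_R = (−(8/25) + 9/25) / (2·(1/10)) = 1/5 m/s
check:
braking lasts T_s = (1/5)/5 = 0.0400 s
reaction-phase robot travel = 0.2000·0.0400 = 0.0080 m
robot covers 0.2000·0.0400 − ½·5.0000·0.0400² = 0.0040 m while stopping
human closes 1.4000·0.0800 = 0.1120 m
margins: 0.0600+0.0000+0.0250 = 0.0850 m
sum ≈ 0.0080+0.0040+0.1120+0.0850 ≈ 0.2090 m = S ✓

v_R_max = 1/5 m/s = 0.2000 m/s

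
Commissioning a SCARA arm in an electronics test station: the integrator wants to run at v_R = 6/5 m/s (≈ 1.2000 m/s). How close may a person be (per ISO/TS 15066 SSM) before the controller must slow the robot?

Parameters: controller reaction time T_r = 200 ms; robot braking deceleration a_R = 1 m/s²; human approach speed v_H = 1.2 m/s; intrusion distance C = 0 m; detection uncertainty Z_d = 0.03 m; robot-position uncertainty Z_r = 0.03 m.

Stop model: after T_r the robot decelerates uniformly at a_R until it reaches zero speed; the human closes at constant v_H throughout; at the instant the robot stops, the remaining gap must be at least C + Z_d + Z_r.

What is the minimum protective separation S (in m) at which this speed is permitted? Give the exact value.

braking lasts T_s = (6/5)/1 = 1.2000 s
robot covers v_R·T_r = 1.2000·0.2000 = 0.2400 m before braking
braking distance = 1.2000²/(2·1.0000) = 0.7200 m
person approaches 1.2000·(0.2000+1.2000) = 1.6800 m
C+Z_d+Z_r = 0.0000+0.0300+0.0300 = 0.0600 m
S_min ≈ 0.2400+0.7200+1.6800+0.0600  ⇒  S_min = 27/10 m

S_min = 27/10 m = 2.7000 m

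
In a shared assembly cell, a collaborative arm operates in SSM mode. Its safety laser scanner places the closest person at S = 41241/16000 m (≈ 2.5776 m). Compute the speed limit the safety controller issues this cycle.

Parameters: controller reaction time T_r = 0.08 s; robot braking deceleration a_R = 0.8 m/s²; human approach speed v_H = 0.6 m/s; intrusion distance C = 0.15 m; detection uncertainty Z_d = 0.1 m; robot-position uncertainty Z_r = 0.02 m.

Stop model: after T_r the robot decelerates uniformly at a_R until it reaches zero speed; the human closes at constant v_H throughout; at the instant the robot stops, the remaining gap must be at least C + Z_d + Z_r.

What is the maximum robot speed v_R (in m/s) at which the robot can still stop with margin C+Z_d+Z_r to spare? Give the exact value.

collect terms ⇒ (5/8)·v_R² + (83/100)·v_R + (-36153/16000) = 0
  disc = (83/100)² − 4·(5/8)·(-36153/16000) = 1014049/160000 ; √disc = 1007/400
  v_R = (−(83/100) + 1007/400) / (2·(5/8)) = 27/20 m/s
check:
stop time T_s = (27/20)/(4/5) = 1.6875 s
robot in T_r: 1.3500·0.0800 = 0.1080 m
braking distance = 1.3500²/(2·0.8000) = 1.1391 m
human over T_r+T_s: 0.6000·(0.0800+1.6875) = 1.0605 m
residual clearance needed = 0.1500+0.1000+0.0200 = 0.2700 m
sum ≈ 0.1080+1.1391+1.0605+0.2700 ≈ 2.5776 m = S ✓

v_R_max = 27/20 m/s = 1.3500 m/s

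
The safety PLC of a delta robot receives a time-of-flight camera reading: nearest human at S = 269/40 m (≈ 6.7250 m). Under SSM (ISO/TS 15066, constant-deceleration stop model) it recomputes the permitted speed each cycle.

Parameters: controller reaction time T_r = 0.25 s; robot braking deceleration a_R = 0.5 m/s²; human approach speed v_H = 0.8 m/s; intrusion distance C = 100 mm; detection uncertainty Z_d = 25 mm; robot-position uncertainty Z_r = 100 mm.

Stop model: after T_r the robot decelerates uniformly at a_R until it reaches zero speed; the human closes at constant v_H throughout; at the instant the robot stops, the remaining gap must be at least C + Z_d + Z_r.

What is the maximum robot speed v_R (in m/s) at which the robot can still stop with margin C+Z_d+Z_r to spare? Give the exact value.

at the boundary: (1)·v² + (37/20)·v + (-63/10) = 0
  disc = (37/20)² − 4·(1)·(-63/10) = 11449/400 ; √disc = 107/20
  v_R = (−(37/20) + 107/20) / (2·(1)) = 7/4 m/s
check:
stop time T_s = (7/4)/(1/2) = 3.5000 s
reaction-phase robot travel = 1.7500·0.2500 = 0.4375 m
robot under decel: 1.7500²/(2·0.5000) = 3.0625 m
human over T_r+T_s: 0.8000·(0.2500+3.5000) = 3.0000 m
C+Z_d+Z_r = 0.1000+0.0250+0.1000 = 0.2250 m
sum ≈ 0.4375+3.0625+3.0000+0.2250 ≈ 6.7250 m = S ✓

v_R_max = 7/4 m/s = 1.7500 m/s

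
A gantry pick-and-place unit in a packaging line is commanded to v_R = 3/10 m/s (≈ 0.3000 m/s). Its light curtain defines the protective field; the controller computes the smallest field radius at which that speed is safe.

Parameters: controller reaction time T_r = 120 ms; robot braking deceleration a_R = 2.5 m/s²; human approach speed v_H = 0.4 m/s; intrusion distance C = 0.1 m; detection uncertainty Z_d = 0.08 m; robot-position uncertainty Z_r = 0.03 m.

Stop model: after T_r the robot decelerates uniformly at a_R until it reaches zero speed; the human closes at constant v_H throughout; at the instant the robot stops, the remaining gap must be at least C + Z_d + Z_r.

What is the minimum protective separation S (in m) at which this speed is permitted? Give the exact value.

S_min = 9/25 m = 0.3600 m

T_s = v_R/a_R = (3/10)/(5/2) = 0.1200 s
robot covers v_R·T_r = 0.3000·0.1200 = 0.0360 m before braking
robot covers 0.3000·0.1200 − ½·2.5000·0.1200² = 0.0180 m while stopping
human over T_r+T_s: 0.4000·(0.1200+0.1200) = 0.0960 m
C+Z_d+Z_r = 0.1000+0.0800+0.0300 = 0.2100 m
S_min ≈ 0.0360+0.0180+0.0960+0.2100  ⇒  S_min = 9/25 m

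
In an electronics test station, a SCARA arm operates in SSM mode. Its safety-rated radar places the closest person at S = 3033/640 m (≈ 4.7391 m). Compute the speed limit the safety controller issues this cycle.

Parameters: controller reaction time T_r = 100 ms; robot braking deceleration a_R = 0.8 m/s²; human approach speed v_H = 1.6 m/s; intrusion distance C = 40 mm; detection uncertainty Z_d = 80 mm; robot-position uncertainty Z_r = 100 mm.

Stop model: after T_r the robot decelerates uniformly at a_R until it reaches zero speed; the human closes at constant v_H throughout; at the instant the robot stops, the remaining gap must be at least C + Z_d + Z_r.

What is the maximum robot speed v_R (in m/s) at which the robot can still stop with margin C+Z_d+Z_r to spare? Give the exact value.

v_R_max = 29/20 m/s = 1.4500 m/s

quadratic (5/8)·v² + (21/10)·v + (-13949/3200) = 0
  disc = (21/10)² − 4·(5/8)·(-13949/3200) = 97969/6400 ; √disc = 313/80
  v_R = (−(21/10) + 313/80) / (2·(5/8)) = 29/20 m/s
check:
stop time T_s = (29/20)/(4/5) = 1.8125 s
robot in T_r: 1.4500·0.1000 = 0.1450 m
robot covers 1.4500·1.8125 − ½·0.8000·1.8125² = 1.3141 m while stopping
human over T_r+T_s: 1.6000·(0.1000+1.8125) = 3.0600 m
C+Z_d+Z_r = 0.0400+0.0800+0.1000 = 0.2200 m
sum ≈ 0.1450+1.3141+3.0600+0.2200 ≈ 4.7391 m = S ✓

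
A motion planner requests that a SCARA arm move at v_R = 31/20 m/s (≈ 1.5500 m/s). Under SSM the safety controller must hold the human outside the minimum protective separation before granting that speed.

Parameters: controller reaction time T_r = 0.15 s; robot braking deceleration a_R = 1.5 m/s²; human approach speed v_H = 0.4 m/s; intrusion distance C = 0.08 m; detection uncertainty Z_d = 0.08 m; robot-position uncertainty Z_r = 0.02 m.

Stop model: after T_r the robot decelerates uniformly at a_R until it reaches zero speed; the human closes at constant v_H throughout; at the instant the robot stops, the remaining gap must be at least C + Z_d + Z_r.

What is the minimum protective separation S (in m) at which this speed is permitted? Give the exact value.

braking lasts T_s = (31/20)/(3/2) = 1.0333 s
robot in T_r: 1.5500·0.1500 = 0.2325 m
robot under decel: 1.5500²/(2·1.5000) = 0.8008 m
person approaches 0.4000·(0.1500+1.0333) = 0.4733 m
C+Z_d+Z_r = 0.0800+0.0800+0.0200 = 0.1800 m
S_min ≈ 0.2325+0.8008+0.4733+0.1800  ⇒  S_min = 253/150 m

S_min = 253/150 m = 1.6867 m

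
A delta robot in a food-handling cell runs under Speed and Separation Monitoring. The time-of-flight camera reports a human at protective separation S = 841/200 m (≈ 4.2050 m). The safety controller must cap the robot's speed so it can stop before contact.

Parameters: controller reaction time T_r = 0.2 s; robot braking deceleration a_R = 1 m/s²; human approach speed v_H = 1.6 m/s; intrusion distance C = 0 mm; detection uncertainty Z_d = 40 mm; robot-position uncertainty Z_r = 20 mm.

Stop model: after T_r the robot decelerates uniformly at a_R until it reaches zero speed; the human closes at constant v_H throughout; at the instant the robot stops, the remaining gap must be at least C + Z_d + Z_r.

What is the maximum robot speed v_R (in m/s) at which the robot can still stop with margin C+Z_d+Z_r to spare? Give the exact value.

v_R_max = 3/2 m/s = 1.5000 m/s

at the boundary: (1/2)·v² + (9/5)·v + (-153/40) = 0
  disc = (9/5)² − 4·(1/2)·(-153/40) = 1089/100 ; √disc = 33/10
  v_R = (−(9/5) + 33/10) / (2·(1/2)) = 3/2 m/s
check:
braking lasts T_s = (3/2)/1 = 1.5000 s
reaction-phase robot travel = 1.5000·0.2000 = 0.3000 m
robot covers 1.5000·1.5000 − ½·1.0000·1.5000² = 1.1250 m while stopping
person approaches 1.6000·(0.2000+1.5000) = 2.7200 m
margins: 0.0000+0.0400+0.0200 = 0.0600 m
sum ≈ 0.3000+1.1250+2.7200+0.0600 ≈ 4.2050 m = S ✓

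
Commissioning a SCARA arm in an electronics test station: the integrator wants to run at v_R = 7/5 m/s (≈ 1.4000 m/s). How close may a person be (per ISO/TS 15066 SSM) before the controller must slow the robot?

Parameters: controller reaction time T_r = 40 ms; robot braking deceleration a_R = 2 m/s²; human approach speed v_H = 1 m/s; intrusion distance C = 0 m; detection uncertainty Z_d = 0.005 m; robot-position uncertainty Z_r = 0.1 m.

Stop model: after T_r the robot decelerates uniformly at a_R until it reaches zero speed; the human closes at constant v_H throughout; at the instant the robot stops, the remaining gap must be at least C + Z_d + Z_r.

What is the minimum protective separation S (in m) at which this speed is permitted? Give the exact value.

braking lasts T_s = (7/5)/2 = 0.7000 s
robot in T_r: 1.4000·0.0400 = 0.0560 m
braking distance = 1.4000²/(2·2.0000) = 0.4900 m
human over T_r+T_s: 1.0000·(0.0400+0.7000) = 0.7400 m
residual clearance needed = 0.0000+0.0050+0.1000 = 0.1050 m
S_min ≈ 0.0560+0.4900+0.7400+0.1050  ⇒  S_min = 1391/1000 m

S_min = 1391/1000 m = 1.3910 m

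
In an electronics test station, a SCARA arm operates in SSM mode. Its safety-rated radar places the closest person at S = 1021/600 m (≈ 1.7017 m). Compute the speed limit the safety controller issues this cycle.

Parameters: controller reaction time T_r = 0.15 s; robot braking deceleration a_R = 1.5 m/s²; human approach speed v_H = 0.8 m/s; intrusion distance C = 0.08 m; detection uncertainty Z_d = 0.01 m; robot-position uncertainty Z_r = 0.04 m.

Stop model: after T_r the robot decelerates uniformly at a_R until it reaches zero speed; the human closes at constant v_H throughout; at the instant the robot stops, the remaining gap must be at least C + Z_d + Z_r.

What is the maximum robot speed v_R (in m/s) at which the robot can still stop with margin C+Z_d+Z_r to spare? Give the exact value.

v_R_max = 13/10 m/s = 1.3000 m/s

at the boundary: (1/3)·v² + (41/60)·v + (-871/600) = 0
  disc = (41/60)² − 4·(1/3)·(-871/600) = 961/400 ; √disc = 31/20
  v_R = (−(41/60) + 31/20) / (2·(1/3)) = 13/10 m/s
check:
stop time T_s = (13/10)/(3/2) = 0.8667 s
robot in T_r: 1.3000·0.1500 = 0.1950 m
braking distance = 1.3000²/(2·1.5000) = 0.5633 m
person approaches 0.8000·(0.1500+0.8667) = 0.8133 m
margins: 0.0800+0.0100+0.0400 = 0.1300 m
sum ≈ 0.1950+0.5633+0.8133+0.1300 ≈ 1.7017 m = S ✓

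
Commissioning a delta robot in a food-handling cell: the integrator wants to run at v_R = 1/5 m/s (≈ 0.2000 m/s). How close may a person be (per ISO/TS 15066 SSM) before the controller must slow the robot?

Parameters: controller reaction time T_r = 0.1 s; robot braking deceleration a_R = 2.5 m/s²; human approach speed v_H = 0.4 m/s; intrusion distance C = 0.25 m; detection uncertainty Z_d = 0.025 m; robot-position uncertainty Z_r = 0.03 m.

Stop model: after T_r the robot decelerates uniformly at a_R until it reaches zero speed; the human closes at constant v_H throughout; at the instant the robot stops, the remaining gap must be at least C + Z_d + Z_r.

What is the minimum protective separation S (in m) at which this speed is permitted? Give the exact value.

S_min = 81/200 m = 0.4050 m

T_s = v_R/a_R = (1/5)/(5/2) = 0.0800 s
robot covers v_R·T_r = 0.2000·0.1000 = 0.0200 m before braking
robot covers 0.2000·0.0800 − ½·2.5000·0.0800² = 0.0080 m while stopping
human closes 0.4000·0.1800 = 0.0720 m
C+Z_d+Z_r = 0.2500+0.0250+0.0300 = 0.3050 m
S_min ≈ 0.0200+0.0080+0.0720+0.3050  ⇒  S_min = 81/200 m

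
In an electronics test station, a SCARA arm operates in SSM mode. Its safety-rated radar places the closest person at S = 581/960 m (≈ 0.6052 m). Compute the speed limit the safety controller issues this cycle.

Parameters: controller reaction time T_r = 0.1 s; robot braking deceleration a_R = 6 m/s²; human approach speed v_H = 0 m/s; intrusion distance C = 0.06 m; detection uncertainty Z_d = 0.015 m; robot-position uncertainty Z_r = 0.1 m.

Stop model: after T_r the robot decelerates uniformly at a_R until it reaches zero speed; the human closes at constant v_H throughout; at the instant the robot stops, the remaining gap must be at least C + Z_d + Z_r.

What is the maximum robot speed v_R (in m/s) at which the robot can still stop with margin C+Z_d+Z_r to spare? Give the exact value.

at the boundary: (1/12)·v² + (1/10)·v + (-413/960) = 0
  disc = (1/10)² − 4·(1/12)·(-413/960) = 2209/14400 ; √disc = 47/120
  v_R = (−(1/10) + 47/120) / (2·(1/12)) = 7/4 m/s
check:
braking lasts T_s = (7/4)/6 = 0.2917 s
robot in T_r: 1.7500·0.1000 = 0.1750 m
braking distance = 1.7500²/(2·6.0000) = 0.2552 m
human over T_r+T_s: 0.0000·(0.1000+0.2917) = 0.0000 m
C+Z_d+Z_r = 0.0600+0.0150+0.1000 = 0.1750 m
sum ≈ 0.1750+0.2552+0.0000+0.1750 ≈ 0.6052 m = S ✓

v_R_max = 7/4 m/s = 1.7500 m/s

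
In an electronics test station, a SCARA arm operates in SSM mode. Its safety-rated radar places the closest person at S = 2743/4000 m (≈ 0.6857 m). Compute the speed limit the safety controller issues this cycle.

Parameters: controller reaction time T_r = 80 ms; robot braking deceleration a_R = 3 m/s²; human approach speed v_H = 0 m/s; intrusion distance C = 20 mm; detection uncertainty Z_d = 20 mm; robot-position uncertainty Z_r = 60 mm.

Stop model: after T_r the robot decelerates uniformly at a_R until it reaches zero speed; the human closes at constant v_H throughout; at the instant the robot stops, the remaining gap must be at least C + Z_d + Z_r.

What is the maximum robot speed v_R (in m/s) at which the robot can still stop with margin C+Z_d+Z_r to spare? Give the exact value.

quadratic (1/6)·v² + (2/25)·v + (-2343/4000) = 0
  disc = (2/25)² − 4·(1/6)·(-2343/4000) = 3969/10000 ; √disc = 63/100
  v_R = (−(2/25) + 63/100) / (2·(1/6)) = 33/20 m/s
check:
braking lasts T_s = (33/20)/3 = 0.5500 s
reaction-phase robot travel = 1.6500·0.0800 = 0.1320 m
braking distance = 1.6500²/(2·3.0000) = 0.4537 m
person approaches 0.0000·(0.0800+0.5500) = 0.0000 m
residual clearance needed = 0.0200+0.0200+0.0600 = 0.1000 m
sum ≈ 0.1320+0.4537+0.0000+0.1000 ≈ 0.6857 m = S ✓

v_R_max = 33/20 m/s = 1.6500 m/s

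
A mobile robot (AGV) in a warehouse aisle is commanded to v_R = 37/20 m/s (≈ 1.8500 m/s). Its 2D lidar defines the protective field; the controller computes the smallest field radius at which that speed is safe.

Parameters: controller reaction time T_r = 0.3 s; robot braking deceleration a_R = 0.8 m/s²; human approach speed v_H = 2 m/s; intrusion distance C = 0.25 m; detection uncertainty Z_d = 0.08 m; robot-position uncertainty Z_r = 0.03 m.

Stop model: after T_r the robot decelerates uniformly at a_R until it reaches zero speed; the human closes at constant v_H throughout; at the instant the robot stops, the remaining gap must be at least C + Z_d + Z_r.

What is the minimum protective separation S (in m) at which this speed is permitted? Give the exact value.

S_min = 26493/3200 m = 8.2791 m

braking lasts T_s = (37/20)/(4/5) = 2.3125 s
reaction-phase robot travel = 1.8500·0.3000 = 0.5550 m
robot covers 1.8500·2.3125 − ½·0.8000·2.3125² = 2.1391 m while stopping
human closes 2.0000·2.6125 = 5.2250 m
margins: 0.2500+0.0800+0.0300 = 0.3600 m
S_min ≈ 0.5550+2.1391+5.2250+0.3600  ⇒  S_min = 26493/3200 m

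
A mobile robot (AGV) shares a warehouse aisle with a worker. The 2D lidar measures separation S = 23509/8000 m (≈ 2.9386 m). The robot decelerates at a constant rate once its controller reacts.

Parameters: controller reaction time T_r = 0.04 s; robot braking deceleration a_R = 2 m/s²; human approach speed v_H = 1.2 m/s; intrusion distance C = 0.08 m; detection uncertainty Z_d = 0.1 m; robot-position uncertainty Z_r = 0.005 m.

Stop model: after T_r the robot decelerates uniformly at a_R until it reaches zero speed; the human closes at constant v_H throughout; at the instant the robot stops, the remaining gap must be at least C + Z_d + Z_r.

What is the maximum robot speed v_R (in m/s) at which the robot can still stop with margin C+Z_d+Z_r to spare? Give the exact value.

v_R_max = 9/4 m/s = 2.2500 m/s

at the boundary: (1/4)·v² + (16/25)·v + (-4329/1600) = 0
  disc = (16/25)² − 4·(1/4)·(-4329/1600) = 124609/40000 ; √disc = 353/200
  v_R = (−(16/25) + 353/200) / (2·(1/4)) = 9/4 m/s
check:
T_s = v_R/a_R = (9/4)/2 = 1.1250 s
robot in T_r: 2.2500·0.0400 = 0.0900 m
robot covers 2.2500·1.1250 − ½·2.0000·1.1250² = 1.2656 m while stopping
person approaches 1.2000·(0.0400+1.1250) = 1.3980 m
C+Z_d+Z_r = 0.0800+0.1000+0.0050 = 0.1850 m
sum ≈ 0.0900+1.2656+1.3980+0.1850 ≈ 2.9386 m = S ✓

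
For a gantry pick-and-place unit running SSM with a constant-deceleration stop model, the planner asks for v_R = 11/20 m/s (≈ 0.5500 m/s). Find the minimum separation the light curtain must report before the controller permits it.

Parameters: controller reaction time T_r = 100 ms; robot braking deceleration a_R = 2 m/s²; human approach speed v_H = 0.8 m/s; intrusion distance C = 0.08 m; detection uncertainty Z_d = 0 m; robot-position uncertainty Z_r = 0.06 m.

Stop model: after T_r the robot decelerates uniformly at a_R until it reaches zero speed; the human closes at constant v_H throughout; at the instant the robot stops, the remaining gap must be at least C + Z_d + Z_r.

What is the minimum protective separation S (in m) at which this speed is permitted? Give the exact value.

T_s = v_R/a_R = (11/20)/2 = 0.2750 s
reaction-phase robot travel = 0.5500·0.1000 = 0.0550 m
robot covers 0.5500·0.2750 − ½·2.0000·0.2750² = 0.0756 m while stopping
human over T_r+T_s: 0.8000·(0.1000+0.2750) = 0.3000 m
margins: 0.0800+0.0000+0.0600 = 0.1400 m
S_min ≈ 0.0550+0.0756+0.3000+0.1400  ⇒  S_min = 913/1600 m

S_min = 913/1600 m = 0.5706 m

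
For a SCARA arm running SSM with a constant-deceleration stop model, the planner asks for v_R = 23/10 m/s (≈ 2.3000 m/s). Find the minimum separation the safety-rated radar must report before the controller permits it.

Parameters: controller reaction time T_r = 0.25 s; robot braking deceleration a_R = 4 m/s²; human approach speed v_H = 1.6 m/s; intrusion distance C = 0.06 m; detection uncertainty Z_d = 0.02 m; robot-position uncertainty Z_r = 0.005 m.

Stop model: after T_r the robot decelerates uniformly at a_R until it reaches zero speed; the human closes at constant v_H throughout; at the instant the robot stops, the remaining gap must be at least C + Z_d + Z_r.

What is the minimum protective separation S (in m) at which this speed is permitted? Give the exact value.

T_s = v_R/a_R = (23/10)/4 = 0.5750 s
robot covers v_R·T_r = 2.3000·0.2500 = 0.5750 m before braking
braking distance = 2.3000²/(2·4.0000) = 0.6613 m
human over T_r+T_s: 1.6000·(0.2500+0.5750) = 1.3200 m
residual clearance needed = 0.0600+0.0200+0.0050 = 0.0850 m
S_min ≈ 0.5750+0.6613+1.3200+0.0850  ⇒  S_min = 2113/800 m

S_min = 2113/800 m = 2.6412 m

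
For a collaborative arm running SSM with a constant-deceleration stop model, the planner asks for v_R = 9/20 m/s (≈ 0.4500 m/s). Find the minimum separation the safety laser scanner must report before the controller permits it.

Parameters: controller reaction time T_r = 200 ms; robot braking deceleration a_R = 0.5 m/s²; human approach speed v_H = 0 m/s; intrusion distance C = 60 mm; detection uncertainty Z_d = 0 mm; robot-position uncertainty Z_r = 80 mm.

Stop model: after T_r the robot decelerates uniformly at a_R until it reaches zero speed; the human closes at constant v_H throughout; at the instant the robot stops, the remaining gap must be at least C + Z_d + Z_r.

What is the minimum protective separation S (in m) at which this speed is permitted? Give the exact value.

S_min = 173/400 m = 0.4325 m

T_s = v_R/a_R = (9/20)/(1/2) = 0.9000 s
robot in T_r: 0.4500·0.2000 = 0.0900 m
robot under decel: 0.4500²/(2·0.5000) = 0.2025 m
human closes 0.0000·1.1000 = 0.0000 m
residual clearance needed = 0.0600+0.0000+0.0800 = 0.1400 m
S_min ≈ 0.0900+0.2025+0.0000+0.1400  ⇒  S_min = 173/400 m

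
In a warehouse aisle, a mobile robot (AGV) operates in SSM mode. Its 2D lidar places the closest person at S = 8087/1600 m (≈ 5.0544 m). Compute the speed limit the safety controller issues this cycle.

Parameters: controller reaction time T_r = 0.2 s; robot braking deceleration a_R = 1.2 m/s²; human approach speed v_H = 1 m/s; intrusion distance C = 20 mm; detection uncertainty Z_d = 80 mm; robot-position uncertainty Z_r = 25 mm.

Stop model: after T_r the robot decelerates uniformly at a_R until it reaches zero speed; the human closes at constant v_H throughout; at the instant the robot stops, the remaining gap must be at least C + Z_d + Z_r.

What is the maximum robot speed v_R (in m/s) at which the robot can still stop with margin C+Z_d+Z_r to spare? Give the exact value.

v_R_max = 47/20 m/s = 2.3500 m/s

at the boundary: (5/12)·v² + (31/30)·v + (-7567/1600) = 0
  disc = (31/30)² − 4·(5/12)·(-7567/1600) = 128881/14400 ; √disc = 359/120
  v_R = (−(31/30) + 359/120) / (2·(5/12)) = 47/20 m/s
check:
T_s = v_R/a_R = (47/20)/(6/5) = 1.9583 s
robot covers v_R·T_r = 2.3500·0.2000 = 0.4700 m before braking
robot under decel: 2.3500²/(2·1.2000) = 2.3010 m
person approaches 1.0000·(0.2000+1.9583) = 2.1583 m
residual clearance needed = 0.0200+0.0800+0.0250 = 0.1250 m
sum ≈ 0.4700+2.3010+2.1583+0.1250 ≈ 5.0544 m = S ✓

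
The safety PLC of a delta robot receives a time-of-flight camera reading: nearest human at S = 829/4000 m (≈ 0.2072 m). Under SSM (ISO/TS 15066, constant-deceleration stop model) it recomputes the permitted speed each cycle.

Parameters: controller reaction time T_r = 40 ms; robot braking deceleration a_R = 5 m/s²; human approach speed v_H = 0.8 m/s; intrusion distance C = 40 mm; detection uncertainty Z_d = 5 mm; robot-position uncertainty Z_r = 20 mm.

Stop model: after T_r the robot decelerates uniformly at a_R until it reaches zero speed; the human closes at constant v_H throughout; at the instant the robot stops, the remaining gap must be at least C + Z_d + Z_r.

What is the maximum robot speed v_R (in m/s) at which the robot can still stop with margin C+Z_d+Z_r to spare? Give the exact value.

quadratic (1/10)·v² + (1/5)·v + (-441/4000) = 0
  disc = (1/5)² − 4·(1/10)·(-441/4000) = 841/10000 ; √disc = 29/100
  v_R = (−(1/5) + 29/100) / (2·(1/10)) = 9/20 m/s
check:
T_s = v_R/a_R = (9/20)/5 = 0.0900 s
robot in T_r: 0.4500·0.0400 = 0.0180 m
robot under decel: 0.4500²/(2·5.0000) = 0.0203 m
human closes 0.8000·0.1300 = 0.1040 m
margins: 0.0400+0.0050+0.0200 = 0.0650 m
sum ≈ 0.0180+0.0203+0.1040+0.0650 ≈ 0.2072 m = S ✓

v_R_max = 9/20 m/s = 0.4500 m/s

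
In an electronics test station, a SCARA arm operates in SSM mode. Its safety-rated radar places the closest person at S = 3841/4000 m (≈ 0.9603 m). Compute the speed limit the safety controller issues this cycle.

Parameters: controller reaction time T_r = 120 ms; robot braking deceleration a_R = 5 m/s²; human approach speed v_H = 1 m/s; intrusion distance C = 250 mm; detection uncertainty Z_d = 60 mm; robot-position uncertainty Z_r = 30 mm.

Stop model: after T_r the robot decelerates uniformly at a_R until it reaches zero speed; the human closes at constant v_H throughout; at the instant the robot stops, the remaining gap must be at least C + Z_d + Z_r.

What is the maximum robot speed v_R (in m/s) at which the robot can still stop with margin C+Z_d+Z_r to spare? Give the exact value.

at the boundary: (1/10)·v² + (8/25)·v + (-2001/4000) = 0
  disc = (8/25)² − 4·(1/10)·(-2001/4000) = 121/400 ; √disc = 11/20
  v_R = (−(8/25) + 11/20) / (2·(1/10)) = 23/20 m/s
check:
T_s = v_R/a_R = (23/20)/5 = 0.2300 s
reaction-phase robot travel = 1.1500·0.1200 = 0.1380 m
robot under decel: 1.1500²/(2·5.0000) = 0.1323 m
human over T_r+T_s: 1.0000·(0.1200+0.2300) = 0.3500 m
C+Z_d+Z_r = 0.2500+0.0600+0.0300 = 0.3400 m
sum ≈ 0.1380+0.1323+0.3500+0.3400 ≈ 0.9603 m = S ✓

v_R_max = 23/20 m/s = 1.1500 m/s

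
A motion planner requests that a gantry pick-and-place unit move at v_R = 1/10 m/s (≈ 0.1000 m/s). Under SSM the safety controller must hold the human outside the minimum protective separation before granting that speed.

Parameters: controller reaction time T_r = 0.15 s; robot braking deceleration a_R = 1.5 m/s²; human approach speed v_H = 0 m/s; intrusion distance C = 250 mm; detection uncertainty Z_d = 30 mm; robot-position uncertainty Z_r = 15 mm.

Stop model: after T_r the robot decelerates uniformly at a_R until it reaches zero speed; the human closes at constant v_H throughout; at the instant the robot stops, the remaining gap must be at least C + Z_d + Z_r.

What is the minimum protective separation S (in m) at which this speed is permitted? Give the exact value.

T_s = v_R/a_R = (1/10)/(3/2) = 0.0667 s
reaction-phase robot travel = 0.1000·0.1500 = 0.0150 m
robot covers 0.1000·0.0667 − ½·1.5000·0.0667² = 0.0033 m while stopping
human over T_r+T_s: 0.0000·(0.1500+0.0667) = 0.0000 m
residual clearance needed = 0.2500+0.0300+0.0150 = 0.2950 m
S_min ≈ 0.0150+0.0033+0.0000+0.2950  ⇒  S_min = 47/150 m

S_min = 47/150 m = 0.3133 m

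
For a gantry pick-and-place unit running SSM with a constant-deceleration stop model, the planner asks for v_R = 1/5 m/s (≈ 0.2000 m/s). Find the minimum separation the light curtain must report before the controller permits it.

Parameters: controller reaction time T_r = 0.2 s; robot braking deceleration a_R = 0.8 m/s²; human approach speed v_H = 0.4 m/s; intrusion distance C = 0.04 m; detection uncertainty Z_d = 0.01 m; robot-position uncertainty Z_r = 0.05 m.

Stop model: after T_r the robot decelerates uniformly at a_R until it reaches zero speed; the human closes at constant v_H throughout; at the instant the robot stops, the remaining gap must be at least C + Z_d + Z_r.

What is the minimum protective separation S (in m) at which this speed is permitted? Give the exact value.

S_min = 69/200 m = 0.3450 m

T_s = v_R/a_R = (1/5)/(4/5) = 0.2500 s
robot covers v_R·T_r = 0.2000·0.2000 = 0.0400 m before braking
robot under decel: 0.2000²/(2·0.8000) = 0.0250 m
human over T_r+T_s: 0.4000·(0.2000+0.2500) = 0.1800 m
residual clearance needed = 0.0400+0.0100+0.0500 = 0.1000 m
S_min ≈ 0.0400+0.0250+0.1800+0.1000  ⇒  S_min = 69/200 m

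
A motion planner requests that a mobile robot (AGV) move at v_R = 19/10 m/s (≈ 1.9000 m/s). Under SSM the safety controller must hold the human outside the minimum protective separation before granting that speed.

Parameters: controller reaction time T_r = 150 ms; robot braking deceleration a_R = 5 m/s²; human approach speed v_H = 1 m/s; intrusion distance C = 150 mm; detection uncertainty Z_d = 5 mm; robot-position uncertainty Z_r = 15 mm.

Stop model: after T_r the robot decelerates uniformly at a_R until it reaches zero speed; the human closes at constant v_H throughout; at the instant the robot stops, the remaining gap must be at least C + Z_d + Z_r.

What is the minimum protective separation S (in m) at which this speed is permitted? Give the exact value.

S_min = 673/500 m = 1.3460 m

braking lasts T_s = (19/10)/5 = 0.3800 s
robot covers v_R·T_r = 1.9000·0.1500 = 0.2850 m before braking
braking distance = 1.9000²/(2·5.0000) = 0.3610 m
human closes 1.0000·0.5300 = 0.5300 m
C+Z_d+Z_r = 0.1500+0.0050+0.0150 = 0.1700 m
S_min ≈ 0.2850+0.3610+0.5300+0.1700  ⇒  S_min = 673/500 m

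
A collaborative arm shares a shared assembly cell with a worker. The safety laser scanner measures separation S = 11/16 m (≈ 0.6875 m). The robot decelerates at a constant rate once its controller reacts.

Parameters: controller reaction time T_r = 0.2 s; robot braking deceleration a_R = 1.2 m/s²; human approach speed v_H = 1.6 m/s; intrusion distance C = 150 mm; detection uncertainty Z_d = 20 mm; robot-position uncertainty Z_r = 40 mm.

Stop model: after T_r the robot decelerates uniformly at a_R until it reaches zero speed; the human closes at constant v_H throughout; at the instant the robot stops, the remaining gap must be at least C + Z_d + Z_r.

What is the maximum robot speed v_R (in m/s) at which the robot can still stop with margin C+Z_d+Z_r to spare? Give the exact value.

quadratic (5/12)·v² + (23/15)·v + (-63/400) = 0
  disc = (23/15)² − 4·(5/12)·(-63/400) = 9409/3600 ; √disc = 97/60
  v_R = (−(23/15) + 97/60) / (2·(5/12)) = 1/10 m/s
check:
stop time T_s = (1/10)/(6/5) = 0.0833 s
robot in T_r: 0.1000·0.2000 = 0.0200 m
robot under decel: 0.1000²/(2·1.2000) = 0.0042 m
human over T_r+T_s: 1.6000·(0.2000+0.0833) = 0.4533 m
residual clearance needed = 0.1500+0.0200+0.0400 = 0.2100 m
sum ≈ 0.0200+0.0042+0.4533+0.2100 ≈ 0.6875 m = S ✓

v_R_max = 1/10 m/s = 0.1000 m/s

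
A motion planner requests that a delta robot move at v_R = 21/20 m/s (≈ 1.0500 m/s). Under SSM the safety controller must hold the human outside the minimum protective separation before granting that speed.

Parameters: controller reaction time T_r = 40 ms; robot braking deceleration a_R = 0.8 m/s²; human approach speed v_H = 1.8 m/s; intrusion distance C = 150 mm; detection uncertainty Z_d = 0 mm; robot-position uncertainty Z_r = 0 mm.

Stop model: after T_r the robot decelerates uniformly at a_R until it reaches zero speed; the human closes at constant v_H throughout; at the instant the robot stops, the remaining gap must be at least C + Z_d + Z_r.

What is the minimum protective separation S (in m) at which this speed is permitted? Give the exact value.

braking lasts T_s = (21/20)/(4/5) = 1.3125 s
robot covers v_R·T_r = 1.0500·0.0400 = 0.0420 m before braking
braking distance = 1.0500²/(2·0.8000) = 0.6891 m
human over T_r+T_s: 1.8000·(0.0400+1.3125) = 2.4345 m
C+Z_d+Z_r = 0.1500+0.0000+0.0000 = 0.1500 m
S_min ≈ 0.0420+0.6891+2.4345+0.1500  ⇒  S_min = 53049/16000 m

S_min = 53049/16000 m = 3.3156 m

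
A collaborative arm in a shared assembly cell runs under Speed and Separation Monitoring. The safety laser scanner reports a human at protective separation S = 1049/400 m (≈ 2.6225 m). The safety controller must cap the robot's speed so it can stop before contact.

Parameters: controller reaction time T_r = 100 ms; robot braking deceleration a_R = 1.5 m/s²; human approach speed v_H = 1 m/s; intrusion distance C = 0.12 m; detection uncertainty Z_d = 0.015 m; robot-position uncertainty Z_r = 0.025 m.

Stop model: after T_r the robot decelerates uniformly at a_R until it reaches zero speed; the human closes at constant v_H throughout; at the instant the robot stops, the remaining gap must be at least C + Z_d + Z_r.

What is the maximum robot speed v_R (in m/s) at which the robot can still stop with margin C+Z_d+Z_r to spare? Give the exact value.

quadratic (1/3)·v² + (23/30)·v + (-189/80) = 0
  disc = (23/30)² − 4·(1/3)·(-189/80) = 841/225 ; √disc = 29/15
  v_R = (−(23/30) + 29/15) / (2·(1/3)) = 7/4 m/s
check:
T_s = v_R/a_R = (7/4)/(3/2) = 1.1667 s
robot covers v_R·T_r = 1.7500·0.1000 = 0.1750 m before braking
robot under decel: 1.7500²/(2·1.5000) = 1.0208 m
person approaches 1.0000·(0.1000+1.1667) = 1.2667 m
margins: 0.1200+0.0150+0.0250 = 0.1600 m
sum ≈ 0.1750+1.0208+1.2667+0.1600 ≈ 2.6225 m = S ✓

v_R_max = 7/4 m/s = 1.7500 m/s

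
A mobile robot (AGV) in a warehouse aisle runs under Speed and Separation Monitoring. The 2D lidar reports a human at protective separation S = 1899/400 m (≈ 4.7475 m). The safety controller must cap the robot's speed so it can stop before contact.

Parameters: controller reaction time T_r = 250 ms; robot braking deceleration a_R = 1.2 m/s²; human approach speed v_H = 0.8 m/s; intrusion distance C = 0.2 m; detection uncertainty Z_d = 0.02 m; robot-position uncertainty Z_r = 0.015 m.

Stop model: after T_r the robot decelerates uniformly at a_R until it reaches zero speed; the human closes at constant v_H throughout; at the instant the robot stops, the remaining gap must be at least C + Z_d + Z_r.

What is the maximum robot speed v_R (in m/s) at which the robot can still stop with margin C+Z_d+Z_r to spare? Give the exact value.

quadratic (5/12)·v² + (11/12)·v + (-69/16) = 0
  disc = (11/12)² − 4·(5/12)·(-69/16) = 289/36 ; √disc = 17/6
  v_R = (−(11/12) + 17/6) / (2·(5/12)) = 23/10 m/s
check:
T_s = v_R/a_R = (23/10)/(6/5) = 1.9167 s
robot covers v_R·T_r = 2.3000·0.2500 = 0.5750 m before braking
robot covers 2.3000·1.9167 − ½·1.2000·1.9167² = 2.2042 m while stopping
person approaches 0.8000·(0.2500+1.9167) = 1.7333 m
C+Z_d+Z_r = 0.2000+0.0200+0.0150 = 0.2350 m
sum ≈ 0.5750+2.2042+1.7333+0.2350 ≈ 4.7475 m = S ✓

v_R_max = 23/10 m/s = 2.3000 m/s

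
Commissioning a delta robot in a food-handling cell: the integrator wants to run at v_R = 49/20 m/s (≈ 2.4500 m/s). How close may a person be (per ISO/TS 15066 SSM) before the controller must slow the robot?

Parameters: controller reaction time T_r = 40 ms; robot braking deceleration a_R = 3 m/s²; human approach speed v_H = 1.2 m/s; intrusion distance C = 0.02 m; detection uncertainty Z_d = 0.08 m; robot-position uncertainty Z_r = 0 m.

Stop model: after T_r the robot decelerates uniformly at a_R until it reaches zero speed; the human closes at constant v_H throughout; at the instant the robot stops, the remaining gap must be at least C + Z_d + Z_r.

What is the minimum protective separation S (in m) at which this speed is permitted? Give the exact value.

braking lasts T_s = (49/20)/3 = 0.8167 s
reaction-phase robot travel = 2.4500·0.0400 = 0.0980 m
braking distance = 2.4500²/(2·3.0000) = 1.0004 m
human over T_r+T_s: 1.2000·(0.0400+0.8167) = 1.0280 m
residual clearance needed = 0.0200+0.0800+0.0000 = 0.1000 m
S_min ≈ 0.0980+1.0004+1.0280+0.1000  ⇒  S_min = 26717/12000 m

S_min = 26717/12000 m = 2.2264 m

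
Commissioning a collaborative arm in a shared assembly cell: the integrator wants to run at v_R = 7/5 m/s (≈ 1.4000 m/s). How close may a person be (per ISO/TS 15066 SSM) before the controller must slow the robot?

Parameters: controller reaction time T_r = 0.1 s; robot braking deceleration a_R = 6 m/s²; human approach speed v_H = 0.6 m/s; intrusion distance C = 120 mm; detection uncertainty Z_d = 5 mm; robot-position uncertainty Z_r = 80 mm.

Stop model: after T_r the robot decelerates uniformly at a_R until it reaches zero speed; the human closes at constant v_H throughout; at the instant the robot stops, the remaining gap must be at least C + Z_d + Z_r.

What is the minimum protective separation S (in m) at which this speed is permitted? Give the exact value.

S_min = 17/24 m = 0.7083 m

stop time T_s = (7/5)/6 = 0.2333 s
robot in T_r: 1.4000·0.1000 = 0.1400 m
robot under decel: 1.4000²/(2·6.0000) = 0.1633 m
person approaches 0.6000·(0.1000+0.2333) = 0.2000 m
margins: 0.1200+0.0050+0.0800 = 0.2050 m
S_min ≈ 0.1400+0.1633+0.2000+0.2050  ⇒  S_min = 17/24 m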